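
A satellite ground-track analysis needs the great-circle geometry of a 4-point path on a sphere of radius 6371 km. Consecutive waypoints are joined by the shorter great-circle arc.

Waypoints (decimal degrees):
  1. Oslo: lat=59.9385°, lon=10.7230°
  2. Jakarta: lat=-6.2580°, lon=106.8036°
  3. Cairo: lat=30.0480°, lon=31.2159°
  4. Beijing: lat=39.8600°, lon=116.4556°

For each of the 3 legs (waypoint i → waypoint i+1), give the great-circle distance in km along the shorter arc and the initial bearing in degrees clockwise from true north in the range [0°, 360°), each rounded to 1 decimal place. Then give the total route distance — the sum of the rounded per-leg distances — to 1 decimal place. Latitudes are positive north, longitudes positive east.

Leg 1: dist=10948.1 km, bearing=87.9°
Leg 2: dist=8986.5 km, bearing=301.9°
Leg 3: dist=7551.2 km, bearing=55.6°
Total: 27485.8 km

Leg 1: φ1=1.0461242, φ2=-0.1092227, Δφ=-1.1553469, Δλ=1.6769228 rad; a=sin²(Δφ/2)+cosφ1·cosφ2·sin²(Δλ/2)=0.5735445318; c=2·atan2(√a, √(1-a))=1.718421005; dist=6371·c=10948.060 ≈ 10948.1 km; running total=10948.1 km
Leg 1 bearing: y=sinΔλ·cosφ2=0.98844852, x=cosφ1·sinφ2-sinφ1·cosφ2·cosΔλ=0.03652847; θ=atan2(y, x)=87.8836° ≈ 87.9°
Leg 2: φ1=-0.1092227, φ2=0.5244365, Δφ=0.6336592, Δλ=-1.3192542 rad; a=sin²(Δφ/2)+cosφ1·cosφ2·sin²(Δλ/2)=0.4202091155; c=2·atan2(√a, √(1-a))=1.410529349; dist=6371·c=8986.482 ≈ 8986.5 km; running total=19934.6 km
Leg 2 bearing: y=sinΔλ·cosφ2=-0.83836538, x=cosφ1·sinφ2-sinφ1·cosφ2·cosΔλ=0.52122658; θ=atan2(y, x)=-58.1301° <0 so +360° → 301.8699° ≈ 301.9°
Leg 3: φ1=0.5244365, φ2=0.6956882, Δφ=0.1712517, Δλ=1.4877134 rad; a=sin²(Δφ/2)+cosφ1·cosφ2·sin²(Δλ/2)=0.3119685937; c=2·atan2(√a, √(1-a))=1.185252809; dist=6371·c=7551.246 ≈ 7551.2 km; running total=27485.8 km
Leg 3 bearing: y=sinΔλ·cosφ2=0.76496498, x=cosφ1·sinφ2-sinφ1·cosφ2·cosΔλ=0.52288177; θ=atan2(y, x)=55.6460° ≈ 55.6°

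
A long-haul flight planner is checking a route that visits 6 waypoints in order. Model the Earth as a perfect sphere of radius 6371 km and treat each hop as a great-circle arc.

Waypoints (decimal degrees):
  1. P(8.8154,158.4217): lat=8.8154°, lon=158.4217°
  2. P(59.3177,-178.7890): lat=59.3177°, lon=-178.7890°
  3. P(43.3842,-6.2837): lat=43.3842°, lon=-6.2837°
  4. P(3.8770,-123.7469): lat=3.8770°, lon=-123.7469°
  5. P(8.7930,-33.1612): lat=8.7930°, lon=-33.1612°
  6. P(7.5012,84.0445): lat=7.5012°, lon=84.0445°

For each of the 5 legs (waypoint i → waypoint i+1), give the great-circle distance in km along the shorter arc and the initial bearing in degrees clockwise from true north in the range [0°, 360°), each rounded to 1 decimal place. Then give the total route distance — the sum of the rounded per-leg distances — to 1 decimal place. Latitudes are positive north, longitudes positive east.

Leg 1: dist=5934.2 km, bearing=14.3°
Leg 2: dist=8574.5 km, bearing=5.6°
Leg 3: dist=11868.5 km, bearing=292.4°
Leg 4: dist=10005.9 km, bearing=81.2°
Leg 5: dist=12825.2 km, bearing=77.3°
Total: 49208.3 km

Leg 1: φ1=0.1538578, φ2=1.0352892, Δφ=0.8814314, Δλ=-5.8854370 rad; a=sin²(Δφ/2)+cosφ1·cosφ2·sin²(Δλ/2)=0.2016583682; c=2·atan2(√a, √(1-a))=0.931434724; dist=6371·c=5934.171 ≈ 5934.2 km; running total=5934.2 km
Leg 1 bearing: y=sinΔλ·cosφ2=0.19765254, x=cosφ1·sinφ2-sinφ1·cosφ2·cosΔλ=0.77775482; θ=atan2(y, x)=14.2589° ≈ 14.3°
Leg 2: φ1=1.0352892, φ2=0.7571971, Δφ=-0.2780920, Δλ=3.0107855 rad; a=sin²(Δφ/2)+cosφ1·cosφ2·sin²(Δλ/2)=0.3884766192; c=2·atan2(√a, √(1-a))=1.345857468; dist=6371·c=8574.458 ≈ 8574.5 km; running total=14508.7 km
Leg 2 bearing: y=sinΔλ·cosφ2=0.09479510, x=cosφ1·sinφ2-sinφ1·cosφ2·cosΔλ=0.97018763; θ=atan2(y, x)=5.5805° ≈ 5.6°
Leg 3: φ1=0.7571971, φ2=0.0676664, Δφ=-0.6895307, Δλ=-2.0501196 rad; a=sin²(Δφ/2)+cosφ1·cosφ2·sin²(Δλ/2)=0.6439787243; c=2·atan2(√a, √(1-a))=1.862889585; dist=6371·c=11868.470 ≈ 11868.5 km; running total=26377.2 km
Leg 3 bearing: y=sinΔλ·cosφ2=-0.88527662, x=cosφ1·sinφ2-sinφ1·cosφ2·cosΔλ=0.36519284; θ=atan2(y, x)=-67.5830° <0 so +360° → 292.4170° ≈ 292.4°
Leg 4: φ1=0.0676664, φ2=0.1534668, Δφ=0.0858004, Δλ=1.5810187 rad; a=sin²(Δφ/2)+cosφ1·cosφ2·sin²(Δλ/2)=0.4998715071; c=2·atan2(√a, √(1-a))=1.570539341; dist=6371·c=10005.906 ≈ 10005.9 km; running total=36383.1 km
Leg 4 bearing: y=sinΔλ·cosφ2=0.98819543, x=cosφ1·sinφ2-sinφ1·cosφ2·cosΔλ=0.15319832; θ=atan2(y, x)=81.1877° ≈ 81.2°
Leg 5: φ1=0.1534668, φ2=0.1309206, Δφ=-0.0225462, Δλ=2.0456254 rad; a=sin²(Δφ/2)+cosφ1·cosφ2·sin²(Δλ/2)=0.7139952461; c=2·atan2(√a, √(1-a))=2.013064490; dist=6371·c=12825.234 ≈ 12825.2 km; running total=49208.3 km
Leg 5 bearing: y=sinΔλ·cosφ2=0.88175977, x=cosφ1·sinφ2-sinφ1·cosφ2·cosΔλ=0.19830240; θ=atan2(y, x)=77.3254° ≈ 77.3°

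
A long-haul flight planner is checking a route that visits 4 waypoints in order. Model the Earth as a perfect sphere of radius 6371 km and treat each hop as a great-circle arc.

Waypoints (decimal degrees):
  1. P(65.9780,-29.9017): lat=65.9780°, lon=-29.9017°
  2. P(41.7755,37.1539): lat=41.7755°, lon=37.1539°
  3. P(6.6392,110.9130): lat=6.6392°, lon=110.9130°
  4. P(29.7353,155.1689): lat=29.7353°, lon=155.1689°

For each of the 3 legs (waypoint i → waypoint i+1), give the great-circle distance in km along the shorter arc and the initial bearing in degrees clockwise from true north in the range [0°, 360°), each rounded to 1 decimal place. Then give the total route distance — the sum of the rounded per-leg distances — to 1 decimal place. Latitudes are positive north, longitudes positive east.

Leg 1: dist=4823.2 km, bearing=89.5°
Leg 2: dist=8171.6 km, bearing=95.9°
Leg 3: dist=5286.0 km, bearing=55.2°
Total: 18280.8 km

Leg 1: φ1=1.1515333, φ2=0.7291200, Δφ=-0.4224133, Δλ=1.1703410 rad; a=sin²(Δφ/2)+cosφ1·cosφ2·sin²(Δλ/2)=0.1365684364; c=2·atan2(√a, √(1-a))=0.757052978; dist=6371·c=4823.185 ≈ 4823.2 km; running total=4823.2 km
Leg 1 bearing: y=sinΔλ·cosφ2=0.68675901, x=cosφ1·sinφ2-sinφ1·cosφ2·cosΔλ=0.00566143; θ=atan2(y, x)=89.5277° ≈ 89.5°
Leg 2: φ1=0.7291200, φ2=0.1158759, Δφ=-0.6132441, Δλ=1.2873391 rad; a=sin²(Δφ/2)+cosφ1·cosφ2·sin²(Δλ/2)=0.3579007046; c=2·atan2(√a, √(1-a))=1.282625878; dist=6371·c=8171.609 ≈ 8171.6 km; running total=12994.8 km
Leg 2 bearing: y=sinΔλ·cosφ2=0.95365579, x=cosφ1·sinφ2-sinφ1·cosφ2·cosΔλ=-0.09885235; θ=atan2(y, x)=95.9179° ≈ 95.9°
Leg 3: φ1=0.1158759, φ2=0.5189789, Δφ=0.4031030, Δλ=0.7724112 rad; a=sin²(Δφ/2)+cosφ1·cosφ2·sin²(Δλ/2)=0.1624521029; c=2·atan2(√a, √(1-a))=0.829701782; dist=6371·c=5286.030 ≈ 5286.0 km; running total=18280.8 km
Leg 3 bearing: y=sinΔλ·cosφ2=0.60597371, x=cosφ1·sinφ2-sinφ1·cosφ2·cosΔλ=0.42076303; θ=atan2(y, x)=55.2255° ≈ 55.2°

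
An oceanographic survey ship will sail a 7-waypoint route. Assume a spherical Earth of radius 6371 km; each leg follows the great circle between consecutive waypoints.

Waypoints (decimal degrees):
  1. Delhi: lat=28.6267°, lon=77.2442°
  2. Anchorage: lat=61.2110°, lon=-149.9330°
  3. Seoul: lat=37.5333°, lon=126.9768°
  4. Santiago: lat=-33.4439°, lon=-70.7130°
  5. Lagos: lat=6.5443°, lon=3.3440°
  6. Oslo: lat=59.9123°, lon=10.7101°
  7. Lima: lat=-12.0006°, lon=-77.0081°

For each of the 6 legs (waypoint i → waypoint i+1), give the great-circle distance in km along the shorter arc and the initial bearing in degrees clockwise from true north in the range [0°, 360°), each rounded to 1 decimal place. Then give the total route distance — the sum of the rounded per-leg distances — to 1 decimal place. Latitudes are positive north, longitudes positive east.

Leg 1: dist=9160.6 km, bearing=20.9°
Leg 2: dist=6066.7 km, bearing=284.9°
Leg 3: dist=18353.1 km, bearing=79.4°
Leg 4: dist=8952.2 km, bearing=75.6°
Leg 5: dist=5966.8 km, bearing=4.6°
Leg 6: dist=11033.8 km, bearing=262.0°
Total: 59533.2 km

Leg 1: φ1=0.4996302, φ2=1.0683335, Δφ=0.5687033, Δλ=-3.9649901 rad; a=sin²(Δφ/2)+cosφ1·cosφ2·sin²(Δλ/2)=0.4337253352; c=2·atan2(√a, √(1-a))=1.437855762; dist=6371·c=9160.579 ≈ 9160.6 km; running total=9160.6 km
Leg 1 bearing: y=sinΔλ·cosφ2=0.35322337, x=cosφ1·sinφ2-sinφ1·cosφ2·cosΔλ=0.92610146; θ=atan2(y, x)=20.8773° ≈ 20.9°
Leg 2: φ1=1.0683335, φ2=0.6550797, Δφ=-0.4132538, Δλ=4.8329877 rad; a=sin²(Δφ/2)+cosφ1·cosφ2·sin²(Δλ/2)=0.2100666240; c=2·atan2(√a, √(1-a))=0.952231198; dist=6371·c=6066.665 ≈ 6066.7 km; running total=15227.3 km
Leg 2 bearing: y=sinΔλ·cosφ2=-0.78723967, x=cosφ1·sinφ2-sinφ1·cosφ2·cosΔλ=0.20978145; θ=atan2(y, x)=-75.0787° <0 so +360° → 284.9213° ≈ 284.9°
Leg 3: φ1=0.6550797, φ2=-0.5837062, Δφ=-1.2387858, Δλ=-3.4503379 rad; a=sin²(Δφ/2)+cosφ1·cosφ2·sin²(Δλ/2)=0.9830829692; c=2·atan2(√a, √(1-a))=2.880722599; dist=6371·c=18353.084 ≈ 18353.1 km; running total=33580.4 km
Leg 3 bearing: y=sinΔλ·cosφ2=0.25355152, x=cosφ1·sinφ2-sinφ1·cosφ2·cosΔλ=0.04727584; θ=atan2(y, x)=79.4382° ≈ 79.4°
Leg 4: φ1=-0.5837062, φ2=0.1142196, Δφ=0.6979258, Δλ=1.2925385 rad; a=sin²(Δφ/2)+cosφ1·cosφ2·sin²(Δλ/2)=0.4175522739; c=2·atan2(√a, √(1-a))=1.405144315; dist=6371·c=8952.174 ≈ 8952.2 km; running total=42532.6 km
Leg 4 bearing: y=sinΔλ·cosφ2=0.95527010, x=cosφ1·sinφ2-sinφ1·cosφ2·cosΔλ=0.24549649; θ=atan2(y, x)=75.5874° ≈ 75.6°
Leg 5: φ1=0.1142196, φ2=1.0456669, Δφ=0.9314473, Δλ=0.1285627 rad; a=sin²(Δφ/2)+cosφ1·cosφ2·sin²(Δλ/2)=0.2037186100; c=2·atan2(√a, √(1-a))=0.936559689; dist=6371·c=5966.822 ≈ 5966.8 km; running total=48499.4 km
Leg 5 bearing: y=sinΔλ·cosφ2=0.06427429, x=cosφ1·sinφ2-sinφ1·cosφ2·cosΔλ=0.80295589; θ=atan2(y, x)=4.5766° ≈ 4.6°
Leg 6: φ1=1.0456669, φ2=-0.2094500, Δφ=-1.2551169, Δλ=-1.5309714 rad; a=sin²(Δφ/2)+cosφ1·cosφ2·sin²(Δλ/2)=0.5801913009; c=2·atan2(√a, √(1-a))=1.731874587; dist=6371·c=11033.773 ≈ 11033.8 km; running total=59533.2 km
Leg 6 bearing: y=sinΔλ·cosφ2=-0.97736984, x=cosφ1·sinφ2-sinφ1·cosφ2·cosΔλ=-0.13793335; θ=atan2(y, x)=-98.0329° <0 so +360° → 261.9671° ≈ 262.0°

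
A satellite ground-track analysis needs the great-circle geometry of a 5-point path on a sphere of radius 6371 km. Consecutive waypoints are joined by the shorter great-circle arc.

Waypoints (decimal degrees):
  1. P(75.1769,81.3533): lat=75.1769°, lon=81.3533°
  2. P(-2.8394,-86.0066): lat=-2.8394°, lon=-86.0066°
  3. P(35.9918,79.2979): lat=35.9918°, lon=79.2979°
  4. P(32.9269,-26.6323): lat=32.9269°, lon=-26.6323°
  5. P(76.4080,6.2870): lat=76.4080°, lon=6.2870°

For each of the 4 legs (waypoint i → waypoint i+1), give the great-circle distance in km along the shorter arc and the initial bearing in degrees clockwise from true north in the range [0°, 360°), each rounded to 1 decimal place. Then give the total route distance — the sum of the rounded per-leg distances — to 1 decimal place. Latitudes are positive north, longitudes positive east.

Leg 1: φ1=1.3120844, φ2=-0.0495569, Δφ=-1.3616413, Δλ=-2.9209813 rad; a=sin²(Δφ/2)+cosφ1·cosφ2·sin²(Δλ/2)=0.6486083121; c=2·atan2(√a, √(1-a))=1.872572543; dist=6371·c=11930.160 ≈ 11930.2 km; running total=11930.2 km
Leg 1 bearing: y=sinΔλ·cosφ2=-0.21855756, x=cosφ1·sinφ2-sinφ1·cosφ2·cosΔλ=0.92945945; θ=atan2(y, x)=-13.2324° <0 so +360° → 346.7676° ≈ 346.8°
Leg 2: φ1=-0.0495569, φ2=0.6281754, Δφ=0.6777323, Δλ=2.8851078 rad; a=sin²(Δφ/2)+cosφ1·cosφ2·sin²(Δλ/2)=0.9053919235; c=2·atan2(√a, √(1-a))=2.516286321; dist=6371·c=16031.260 ≈ 16031.3 km; running total=27961.5 km
Leg 2 bearing: y=sinΔλ·cosφ2=0.20525437, x=cosφ1·sinφ2-sinφ1·cosφ2·cosΔλ=0.54817898; θ=atan2(y, x)=20.5274° ≈ 20.5°
Leg 3: φ1=0.6281754, φ2=0.5746828, Δφ=-0.0534926, Δλ=-1.8488308 rad; a=sin²(Δφ/2)+cosφ1·cosφ2·sin²(Δλ/2)=0.4334798842; c=2·atan2(√a, √(1-a))=1.437360474; dist=6371·c=9157.424 ≈ 9157.4 km; running total=37118.9 km
Leg 3 bearing: y=sinΔλ·cosφ2=-0.80713044, x=cosφ1·sinφ2-sinφ1·cosφ2·cosΔλ=0.57518758; θ=atan2(y, x)=-54.5251° <0 so +360° → 305.4749° ≈ 305.5°
Leg 4: φ1=0.5746828, φ2=1.3335712, Δφ=0.7588884, Δλ=0.5745502 rad; a=sin²(Δφ/2)+cosφ1·cosφ2·sin²(Δλ/2)=0.1530353310; c=2·atan2(√a, √(1-a))=0.803864435; dist=6371·c=5121.420 ≈ 5121.4 km; running total=42240.3 km
Leg 4 bearing: y=sinΔλ·cosφ2=0.12771593, x=cosφ1·sinφ2-sinφ1·cosφ2·cosΔλ=0.70862593; θ=atan2(y, x)=10.2168° ≈ 10.2°

Leg 1: dist=11930.2 km, bearing=346.8°
Leg 2: dist=16031.3 km, bearing=20.5°
Leg 3: dist=9157.4 km, bearing=305.5°
Leg 4: dist=5121.4 km, bearing=10.2°
Total: 42240.3 km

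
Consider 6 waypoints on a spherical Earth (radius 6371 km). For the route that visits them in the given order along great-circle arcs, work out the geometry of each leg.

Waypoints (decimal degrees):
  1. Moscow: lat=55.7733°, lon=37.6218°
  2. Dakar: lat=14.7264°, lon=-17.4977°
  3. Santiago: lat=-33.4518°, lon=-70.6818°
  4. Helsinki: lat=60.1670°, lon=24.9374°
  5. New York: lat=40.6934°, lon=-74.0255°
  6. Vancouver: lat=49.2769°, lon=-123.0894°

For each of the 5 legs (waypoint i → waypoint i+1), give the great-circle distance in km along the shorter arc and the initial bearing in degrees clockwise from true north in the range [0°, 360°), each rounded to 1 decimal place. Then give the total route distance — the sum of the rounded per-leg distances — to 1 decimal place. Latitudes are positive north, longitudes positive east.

Leg 1: φ1=0.9734277, φ2=0.2570242, Δφ=-0.7164036, Δλ=-0.9620168 rad; a=sin²(Δφ/2)+cosφ1·cosφ2·sin²(Δλ/2)=0.2393644007; c=2·atan2(√a, √(1-a))=1.022456468; dist=6371·c=6514.070 ≈ 6514.1 km; running total=6514.1 km
Leg 1 bearing: y=sinΔλ·cosφ2=-0.79339876, x=cosφ1·sinφ2-sinφ1·cosφ2·cosΔλ=-0.31431630; θ=atan2(y, x)=-111.6117° <0 so +360° → 248.3883° ≈ 248.4°
Leg 2: φ1=0.2570242, φ2=-0.5838441, Δφ=-0.8408682, Δλ=-0.9282377 rad; a=sin²(Δφ/2)+cosφ1·cosφ2·sin²(Δλ/2)=0.3282846846; c=2·atan2(√a, √(1-a))=1.220229056; dist=6371·c=7774.079 ≈ 7774.1 km; running total=14288.2 km
Leg 2 bearing: y=sinΔλ·cosφ2=-0.66795137, x=cosφ1·sinφ2-sinφ1·cosφ2·cosΔλ=-0.66022448; θ=atan2(y, x)=-134.6667° <0 so +360° → 225.3333° ≈ 225.3°
Leg 3: φ1=-0.5838441, φ2=1.0501123, Δφ=1.6339563, Δλ=1.6688699 rad; a=sin²(Δφ/2)+cosφ1·cosφ2·sin²(Δλ/2)=0.7594134738; c=2·atan2(√a, √(1-a))=2.116274520; dist=6371·c=13482.785 ≈ 13482.8 km; running total=27771.0 km
Leg 3 bearing: y=sinΔλ·cosφ2=0.49508314, x=cosφ1·sinφ2-sinφ1·cosφ2·cosΔλ=0.69692990; θ=atan2(y, x)=35.3891° ≈ 35.4°
Leg 4: φ1=1.0501123, φ2=0.7102338, Δφ=-0.3398784, Δλ=-1.7272284 rad; a=sin²(Δφ/2)+cosφ1·cosφ2·sin²(Δλ/2)=0.2465790989; c=2·atan2(√a, √(1-a))=1.039279135; dist=6371·c=6621.247 ≈ 6621.2 km; running total=34392.2 km
Leg 4 bearing: y=sinΔλ·cosφ2=-0.74895128, x=cosφ1·sinφ2-sinφ1·cosφ2·cosΔλ=0.42682944; θ=atan2(y, x)=-60.3211° <0 so +360° → 299.6789° ≈ 299.7°
Leg 5: φ1=0.7102338, φ2=0.8600442, Δφ=0.1498103, Δλ=-0.8563266 rad; a=sin²(Δφ/2)+cosφ1·cosφ2·sin²(Δλ/2)=0.0908753051; c=2·atan2(√a, √(1-a))=0.612437204; dist=6371·c=3901.837 ≈ 3901.8 km; running total=38294.0 km
Leg 5 bearing: y=sinΔλ·cosφ2=-0.49285260, x=cosφ1·sinφ2-sinφ1·cosφ2·cosΔλ=0.29591257; θ=atan2(y, x)=-59.0191° <0 so +360° → 300.9809° ≈ 301.0°

Leg 1: dist=6514.1 km, bearing=248.4°
Leg 2: dist=7774.1 km, bearing=225.3°
Leg 3: dist=13482.8 km, bearing=35.4°
Leg 4: dist=6621.2 km, bearing=299.7°
Leg 5: dist=3901.8 km, bearing=301.0°
Total: 38294.0 km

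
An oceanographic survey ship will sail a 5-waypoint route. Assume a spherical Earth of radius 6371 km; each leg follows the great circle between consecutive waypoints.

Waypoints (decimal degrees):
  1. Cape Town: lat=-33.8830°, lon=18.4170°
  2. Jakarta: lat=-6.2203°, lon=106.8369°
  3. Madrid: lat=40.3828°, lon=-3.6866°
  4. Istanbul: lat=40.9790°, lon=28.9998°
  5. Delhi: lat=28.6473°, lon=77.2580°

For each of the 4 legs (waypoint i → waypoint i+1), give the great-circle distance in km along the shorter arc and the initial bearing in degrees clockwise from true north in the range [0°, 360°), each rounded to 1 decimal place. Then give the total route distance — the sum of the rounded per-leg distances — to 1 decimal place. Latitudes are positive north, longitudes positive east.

Leg 1: φ1=-0.5913699, φ2=-0.1085647, Δφ=0.4828052, Δλ=1.5432184 rad; a=sin²(Δφ/2)+cosφ1·cosφ2·sin²(Δλ/2)=0.4584185996; c=2·atan2(√a, √(1-a))=1.487537367; dist=6371·c=9477.101 ≈ 9477.1 km; running total=9477.1 km
Leg 1 bearing: y=sinΔλ·cosφ2=0.99373463, x=cosφ1·sinφ2-sinφ1·cosφ2·cosΔλ=-0.07466885; θ=atan2(y, x)=94.2971° ≈ 94.3°
Leg 2: φ1=-0.1085647, φ2=0.7048128, Δφ=0.8133775, Δλ=-1.9289990 rad; a=sin²(Δφ/2)+cosφ1·cosφ2·sin²(Δλ/2)=0.6678424298; c=2·atan2(√a, √(1-a))=1.913128510; dist=6371·c=12188.542 ≈ 12188.5 km; running total=21665.6 km
Leg 2 bearing: y=sinΔλ·cosφ2=-0.71338449, x=cosφ1·sinφ2-sinφ1·cosφ2·cosΔλ=0.61514083; θ=atan2(y, x)=-49.2293° <0 so +360° → 310.7707° ≈ 310.8°
Leg 3: φ1=0.7048128, φ2=0.7152185, Δφ=0.0104057, Δλ=0.5704853 rad; a=sin²(Δφ/2)+cosφ1·cosφ2·sin²(Δλ/2)=0.0455614170; c=2·atan2(√a, √(1-a))=0.430212448; dist=6371·c=2740.884 ≈ 2740.9 km; running total=24406.5 km
Leg 3 bearing: y=sinΔλ·cosφ2=0.40770361, x=cosφ1·sinφ2-sinφ1·cosφ2·cosΔλ=0.08786387; θ=atan2(y, x)=77.8382° ≈ 77.8°
Leg 4: φ1=0.7152185, φ2=0.4999897, Δφ=-0.2152288, Δλ=0.8422645 rad; a=sin²(Δφ/2)+cosφ1·cosφ2·sin²(Δλ/2)=0.1222540820; c=2·atan2(√a, √(1-a))=0.714391818; dist=6371·c=4551.390 ≈ 4551.4 km; running total=28957.9 km
Leg 4 bearing: y=sinΔλ·cosφ2=0.65481425, x=cosφ1·sinφ2-sinφ1·cosφ2·cosΔλ=-0.02122223; θ=atan2(y, x)=91.8563° ≈ 91.9°

Leg 1: dist=9477.1 km, bearing=94.3°
Leg 2: dist=12188.5 km, bearing=310.8°
Leg 3: dist=2740.9 km, bearing=77.8°
Leg 4: dist=4551.4 km, bearing=91.9°
Total: 28957.9 km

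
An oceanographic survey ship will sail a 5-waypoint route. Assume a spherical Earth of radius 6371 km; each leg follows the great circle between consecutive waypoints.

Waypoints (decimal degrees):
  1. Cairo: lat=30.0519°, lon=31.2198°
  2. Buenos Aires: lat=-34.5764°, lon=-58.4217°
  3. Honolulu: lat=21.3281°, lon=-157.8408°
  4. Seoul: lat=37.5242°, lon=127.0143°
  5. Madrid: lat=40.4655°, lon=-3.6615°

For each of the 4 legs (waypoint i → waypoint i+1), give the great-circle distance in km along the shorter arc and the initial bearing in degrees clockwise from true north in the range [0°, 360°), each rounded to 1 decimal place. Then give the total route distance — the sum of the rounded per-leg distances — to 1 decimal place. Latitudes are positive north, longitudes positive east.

Leg 1: dist=11813.9 km, bearing=239.0°
Leg 2: dist=12163.1 km, bearing=283.0°
Leg 3: dist=7309.5 km, bearing=302.8°
Leg 4: dist=9994.6 km, bearing=324.8°
Total: 41281.1 km

Leg 1: φ1=0.5245046, φ2=-0.6034720, Δφ=-1.1279766, Δλ=-1.5645393 rad; a=sin²(Δφ/2)+cosφ1·cosφ2·sin²(Δλ/2)=0.6398690722; c=2·atan2(√a, √(1-a))=1.854317681; dist=6371·c=11813.858 ≈ 11813.9 km; running total=11813.9 km
Leg 1 bearing: y=sinΔλ·cosφ2=-0.82335407, x=cosφ1·sinφ2-sinφ1·cosφ2·cosΔλ=-0.49379615; θ=atan2(y, x)=-120.9527° <0 so +360° → 239.0473° ≈ 239.0°
Leg 2: φ1=-0.6034720, φ2=0.3722456, Δφ=0.9757176, Δλ=-1.7351906 rad; a=sin²(Δφ/2)+cosφ1·cosφ2·sin²(Δλ/2)=0.6659630186; c=2·atan2(√a, √(1-a))=1.909140966; dist=6371·c=12163.137 ≈ 12163.1 km; running total=23977.0 km
Leg 2 bearing: y=sinΔλ·cosφ2=-0.91895399, x=cosφ1·sinφ2-sinφ1·cosφ2·cosΔλ=0.21295227; θ=atan2(y, x)=-76.9529° <0 so +360° → 283.0471° ≈ 283.0°
Leg 3: φ1=0.3722456, φ2=0.6549208, Δφ=0.2826753, Δλ=4.9716594 rad; a=sin²(Δφ/2)+cosφ1·cosφ2·sin²(Δλ/2)=0.2945309056; c=2·atan2(√a, √(1-a))=1.147313407; dist=6371·c=7309.534 ≈ 7309.5 km; running total=31286.5 km
Leg 3 bearing: y=sinΔλ·cosφ2=-0.76658872, x=cosφ1·sinφ2-sinφ1·cosφ2·cosΔλ=0.49342835; θ=atan2(y, x)=-57.2319° <0 so +360° → 302.7681° ≈ 302.8°
Leg 4: φ1=0.6549208, φ2=0.7062562, Δφ=0.0513354, Δλ=-2.2807230 rad; a=sin²(Δφ/2)+cosφ1·cosφ2·sin²(Δλ/2)=0.4989878246; c=2·atan2(√a, √(1-a))=1.568771975; dist=6371·c=9994.646 ≈ 9994.6 km; running total=41281.1 km
Leg 4 bearing: y=sinΔλ·cosφ2=-0.57699573, x=cosφ1·sinφ2-sinφ1·cosφ2·cosΔλ=0.81674465; θ=atan2(y, x)=-35.2396° <0 so +360° → 324.7604° ≈ 324.8°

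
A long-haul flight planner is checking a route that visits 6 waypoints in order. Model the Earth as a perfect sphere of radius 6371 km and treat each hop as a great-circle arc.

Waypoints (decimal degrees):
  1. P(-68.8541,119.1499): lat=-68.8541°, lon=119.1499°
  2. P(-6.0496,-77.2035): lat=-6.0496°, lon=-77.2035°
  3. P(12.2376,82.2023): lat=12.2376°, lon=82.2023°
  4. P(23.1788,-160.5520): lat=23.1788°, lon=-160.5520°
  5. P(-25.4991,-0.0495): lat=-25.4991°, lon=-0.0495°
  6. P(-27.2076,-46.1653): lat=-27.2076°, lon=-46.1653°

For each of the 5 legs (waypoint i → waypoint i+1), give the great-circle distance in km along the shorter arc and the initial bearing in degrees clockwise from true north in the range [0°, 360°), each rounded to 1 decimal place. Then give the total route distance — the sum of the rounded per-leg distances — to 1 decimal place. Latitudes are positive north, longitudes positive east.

Leg 1: dist=11590.6 km, bearing=163.2°
Leg 2: dist=17653.3 km, bearing=71.6°
Leg 3: dist=12135.7 km, bearing=59.9°
Leg 4: dist=18024.8 km, bearing=101.4°
Leg 5: dist=4572.8 km, bearing=257.1°
Total: 63977.2 km

Leg 1: φ1=-1.2017307, φ2=-0.1055854, Δφ=1.0961453, Δλ=-3.4270133 rad; a=sin²(Δφ/2)+cosφ1·cosφ2·sin²(Δλ/2)=0.6229644594; c=2·atan2(√a, √(1-a))=1.819274255; dist=6371·c=11590.596 ≈ 11590.6 km; running total=11590.6 km
Leg 1 bearing: y=sinΔλ·cosφ2=0.27999313, x=cosφ1·sinφ2-sinφ1·cosφ2·cosΔλ=-0.92796703; θ=atan2(y, x)=163.2100° ≈ 163.2°
Leg 2: φ1=-0.1055854, φ2=0.2135864, Δφ=0.3191719, Δλ=2.7821561 rad; a=sin²(Δφ/2)+cosφ1·cosφ2·sin²(Δλ/2)=0.9660343080; c=2·atan2(√a, √(1-a))=2.770877829; dist=6371·c=17653.263 ≈ 17653.3 km; running total=29243.9 km
Leg 2 bearing: y=sinΔλ·cosφ2=0.34375415, x=cosφ1·sinφ2-sinφ1·cosφ2·cosΔλ=0.11437299; θ=atan2(y, x)=71.5968° ≈ 71.6°
Leg 3: φ1=0.2135864, φ2=0.4045464, Δφ=0.1909600, Δλ=-4.2368618 rad; a=sin²(Δφ/2)+cosφ1·cosφ2·sin²(Δλ/2)=0.6639300772; c=2·atan2(√a, √(1-a))=1.904833966; dist=6371·c=12135.697 ≈ 12135.7 km; running total=41379.6 km
Leg 3 bearing: y=sinΔλ·cosφ2=0.81728819, x=cosφ1·sinφ2-sinφ1·cosφ2·cosΔλ=0.47386468; θ=atan2(y, x)=59.8948° ≈ 59.9°
Leg 4: φ1=0.4045464, φ2=-0.4450433, Δφ=-0.8495896, Δλ=2.8012971 rad; a=sin²(Δφ/2)+cosφ1·cosφ2·sin²(Δλ/2)=0.9757998962; c=2·atan2(√a, √(1-a))=2.829196250; dist=6371·c=18024.809 ≈ 18024.8 km; running total=59404.4 km
Leg 4 bearing: y=sinΔλ·cosφ2=0.30125429, x=cosφ1·sinφ2-sinφ1·cosφ2·cosΔλ=-0.06085792; θ=atan2(y, x)=101.4209° ≈ 101.4°
Leg 5: φ1=-0.4450433, φ2=-0.4748622, Δφ=-0.0298190, Δλ=-0.8048725 rad; a=sin²(Δφ/2)+cosφ1·cosφ2·sin²(Δλ/2)=0.1233591094; c=2·atan2(√a, √(1-a))=0.717758605; dist=6371·c=4572.840 ≈ 4572.8 km; running total=63977.2 km
Leg 5 bearing: y=sinΔλ·cosφ2=-0.64099630, x=cosφ1·sinφ2-sinφ1·cosφ2·cosΔλ=-0.14727630; θ=atan2(y, x)=-102.9398° <0 so +360° → 257.0602° ≈ 257.1°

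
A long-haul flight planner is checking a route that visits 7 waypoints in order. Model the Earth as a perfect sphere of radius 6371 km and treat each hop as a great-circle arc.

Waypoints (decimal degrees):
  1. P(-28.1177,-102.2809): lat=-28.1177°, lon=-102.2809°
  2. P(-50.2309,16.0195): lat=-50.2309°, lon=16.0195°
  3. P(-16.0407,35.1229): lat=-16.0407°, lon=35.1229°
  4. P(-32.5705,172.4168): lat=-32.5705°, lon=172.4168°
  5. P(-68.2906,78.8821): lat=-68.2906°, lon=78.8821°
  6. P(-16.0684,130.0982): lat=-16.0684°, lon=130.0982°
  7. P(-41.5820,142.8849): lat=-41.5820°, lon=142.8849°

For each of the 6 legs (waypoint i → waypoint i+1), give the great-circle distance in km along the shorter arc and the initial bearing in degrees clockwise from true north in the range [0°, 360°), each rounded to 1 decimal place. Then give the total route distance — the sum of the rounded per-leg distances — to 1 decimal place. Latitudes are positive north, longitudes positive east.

Leg 1: dist=9402.9 km, bearing=145.5°
Leg 2: dist=4170.2 km, bearing=31.1°
Leg 3: dist=12955.7 km, bearing=140.3°
Leg 4: dist=6811.1 km, bearing=204.9°
Leg 5: dist=6819.3 km, bearing=58.6°
Leg 6: dist=3090.2 km, bearing=159.2°
Total: 43249.4 km

Leg 1: φ1=-0.4907464, φ2=-0.8766946, Δφ=-0.3859481, Δλ=2.0647315 rad; a=sin²(Δφ/2)+cosφ1·cosφ2·sin²(Δλ/2)=0.4526205170; c=2·atan2(√a, √(1-a))=1.475894974; dist=6371·c=9402.927 ≈ 9402.9 km; running total=9402.9 km
Leg 1 bearing: y=sinΔλ·cosφ2=0.56323508, x=cosφ1·sinφ2-sinφ1·cosφ2·cosΔλ=-0.82084529; θ=atan2(y, x)=145.5435° ≈ 145.5°
Leg 2: φ1=-0.8766946, φ2=-0.2799630, Δφ=0.5967316, Δλ=0.3334172 rad; a=sin²(Δφ/2)+cosφ1·cosφ2·sin²(Δλ/2)=0.1033400240; c=2·atan2(√a, √(1-a))=0.654553314; dist=6371·c=4170.159 ≈ 4170.2 km; running total=13573.1 km
Leg 2 bearing: y=sinΔλ·cosφ2=0.31453177, x=cosφ1·sinφ2-sinφ1·cosφ2·cosΔλ=0.52126118; θ=atan2(y, x)=31.1070° ≈ 31.1°
Leg 3: φ1=-0.2799630, φ2=-0.5684625, Δφ=-0.2884994, Δλ=2.3962306 rad; a=sin²(Δφ/2)+cosφ1·cosφ2·sin²(Δλ/2)=0.7232045778; c=2·atan2(√a, √(1-a))=2.033544747; dist=6371·c=12955.714 ≈ 12955.7 km; running total=26528.8 km
Leg 3 bearing: y=sinΔλ·cosφ2=0.57157122, x=cosφ1·sinφ2-sinφ1·cosφ2·cosΔλ=-0.68849489; θ=atan2(y, x)=140.3014° ≈ 140.3°
Leg 4: φ1=-0.5684625, φ2=-1.1918958, Δφ=-0.6234334, Δλ=-1.6324885 rad; a=sin²(Δφ/2)+cosφ1·cosφ2·sin²(Δλ/2)=0.2595325260; c=2·atan2(√a, √(1-a))=1.069075554; dist=6371·c=6811.080 ≈ 6811.1 km; running total=33339.9 km
Leg 4 bearing: y=sinΔλ·cosφ2=-0.36919551, x=cosφ1·sinφ2-sinφ1·cosφ2·cosΔλ=-0.79523346; θ=atan2(y, x)=-155.0964° <0 so +360° → 204.9036° ≈ 204.9°
Leg 5: φ1=-1.1918958, φ2=-0.2804465, Δφ=0.9114493, Δλ=0.8938896 rad; a=sin²(Δφ/2)+cosφ1·cosφ2·sin²(Δλ/2)=0.2600999533; c=2·atan2(√a, √(1-a))=1.070369474; dist=6371·c=6819.324 ≈ 6819.3 km; running total=40159.2 km
Leg 5 bearing: y=sinΔλ·cosφ2=0.74905992, x=cosφ1·sinφ2-sinφ1·cosφ2·cosΔλ=0.45683816; θ=atan2(y, x)=58.6217° ≈ 58.6°
Leg 6: φ1=-0.2804465, φ2=-0.7257428, Δφ=-0.4452963, Δλ=0.2231700 rad; a=sin²(Δφ/2)+cosφ1·cosφ2·sin²(Δλ/2)=0.0576711081; c=2·atan2(√a, √(1-a))=0.485036818; dist=6371·c=3090.170 ≈ 3090.2 km; running total=43249.4 km
Leg 6 bearing: y=sinΔλ·cosφ2=0.16555042, x=cosφ1·sinφ2-sinφ1·cosφ2·cosΔλ=-0.43585968; θ=atan2(y, x)=159.2020° ≈ 159.2°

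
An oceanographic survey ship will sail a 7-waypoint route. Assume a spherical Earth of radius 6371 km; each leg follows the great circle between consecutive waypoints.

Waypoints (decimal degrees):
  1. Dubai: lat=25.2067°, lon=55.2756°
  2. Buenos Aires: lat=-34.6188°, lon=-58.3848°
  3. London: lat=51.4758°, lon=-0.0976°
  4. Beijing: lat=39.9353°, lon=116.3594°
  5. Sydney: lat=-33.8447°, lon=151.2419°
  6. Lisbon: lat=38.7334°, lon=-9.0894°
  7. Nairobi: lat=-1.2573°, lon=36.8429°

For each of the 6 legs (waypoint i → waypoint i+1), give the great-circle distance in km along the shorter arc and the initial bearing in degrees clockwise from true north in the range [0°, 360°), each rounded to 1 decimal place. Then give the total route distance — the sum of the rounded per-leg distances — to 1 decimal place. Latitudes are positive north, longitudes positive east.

Leg 1: φ1=0.4399399, φ2=-0.6042120, Δφ=-1.0441520, Δλ=-1.9837482 rad; a=sin²(Δφ/2)+cosφ1·cosφ2·sin²(Δλ/2)=0.7703823888; c=2·atan2(√a, √(1-a))=2.142142350; dist=6371·c=13647.589 ≈ 13647.6 km; running total=13647.6 km
Leg 1 bearing: y=sinΔλ·cosφ2=-0.75377297, x=cosφ1·sinφ2-sinφ1·cosφ2·cosΔλ=-0.37336277; θ=atan2(y, x)=-116.3504° <0 so +360° → 243.6496° ≈ 243.6°
Leg 2: φ1=-0.6042120, φ2=0.8984222, Δφ=1.5026342, Δλ=1.0173036 rad; a=sin²(Δφ/2)+cosφ1·cosφ2·sin²(Δλ/2)=0.5875112238; c=2·atan2(√a, √(1-a))=1.746724894; dist=6371·c=11128.384 ≈ 11128.4 km; running total=24776.0 km
Leg 2 bearing: y=sinΔλ·cosφ2=0.52985043, x=cosφ1·sinφ2-sinφ1·cosφ2·cosΔλ=0.82983472; θ=atan2(y, x)=32.5583° ≈ 32.6°
Leg 3: φ1=0.8984222, φ2=0.6970025, Δφ=-0.2014197, Δλ=2.0325581 rad; a=sin²(Δφ/2)+cosφ1·cosφ2·sin²(Δλ/2)=0.3552845601; c=2·atan2(√a, √(1-a))=1.277164111; dist=6371·c=8136.813 ≈ 8136.8 km; running total=32912.8 km
Leg 3 bearing: y=sinΔλ·cosφ2=0.68646522, x=cosφ1·sinφ2-sinφ1·cosφ2·cosΔλ=0.66707965; θ=atan2(y, x)=45.8205° ≈ 45.8°
Leg 4: φ1=0.6970025, φ2=-0.5907014, Δφ=-1.2877039, Δλ=0.6088145 rad; a=sin²(Δφ/2)+cosφ1·cosφ2·sin²(Δλ/2)=0.4175485345; c=2·atan2(√a, √(1-a))=1.405136733; dist=6371·c=8952.126 ≈ 8952.1 km; running total=41864.9 km
Leg 4 bearing: y=sinΔλ·cosφ2=0.47498780, x=cosφ1·sinφ2-sinφ1·cosφ2·cosΔλ=-0.86440362; θ=atan2(y, x)=151.2113° ≈ 151.2°
Leg 5: φ1=-0.5907014, φ2=0.6760254, Δφ=1.2667268, Δλ=-2.7983091 rad; a=sin²(Δφ/2)+cosφ1·cosφ2·sin²(Δλ/2)=0.9792805269; c=2·atan2(√a, √(1-a))=2.852703923; dist=6371·c=18174.577 ≈ 18174.6 km; running total=60039.5 km
Leg 5 bearing: y=sinΔλ·cosφ2=-0.26255524, x=cosφ1·sinφ2-sinφ1·cosφ2·cosΔλ=0.11056876; θ=atan2(y, x)=-67.1628° <0 so +360° → 292.8372° ≈ 292.8°
Leg 6: φ1=0.6760254, φ2=-0.0219440, Δφ=-0.6979694, Δλ=0.8016699 rad; a=sin²(Δφ/2)+cosφ1·cosφ2·sin²(Δλ/2)=0.2356589793; c=2·atan2(√a, √(1-a))=1.013749209; dist=6371·c=6458.596 ≈ 6458.6 km; running total=66498.1 km
Leg 6 bearing: y=sinΔλ·cosφ2=0.71834551, x=cosφ1·sinφ2-sinφ1·cosφ2·cosΔλ=-0.45218915; θ=atan2(y, x)=122.1899° ≈ 122.2°

Leg 1: dist=13647.6 km, bearing=243.6°
Leg 2: dist=11128.4 km, bearing=32.6°
Leg 3: dist=8136.8 km, bearing=45.8°
Leg 4: dist=8952.1 km, bearing=151.2°
Leg 5: dist=18174.6 km, bearing=292.8°
Leg 6: dist=6458.6 km, bearing=122.2°
Total: 66498.1 km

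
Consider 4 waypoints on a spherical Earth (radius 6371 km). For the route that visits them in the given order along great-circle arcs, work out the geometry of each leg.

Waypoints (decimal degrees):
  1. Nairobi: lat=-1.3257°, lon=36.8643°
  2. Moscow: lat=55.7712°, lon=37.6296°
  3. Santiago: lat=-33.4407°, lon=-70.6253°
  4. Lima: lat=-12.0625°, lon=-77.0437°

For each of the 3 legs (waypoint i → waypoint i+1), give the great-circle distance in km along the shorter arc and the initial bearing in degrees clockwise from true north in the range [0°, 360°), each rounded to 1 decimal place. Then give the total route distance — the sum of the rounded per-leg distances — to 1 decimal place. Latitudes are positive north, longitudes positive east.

Leg 1: dist=6349.3 km, bearing=0.5°
Leg 2: dist=14128.5 km, bearing=263.2°
Leg 3: dist=2465.0 km, bearing=343.2°
Total: 22942.8 km

Leg 1: φ1=-0.0231378, φ2=0.9733911, Δφ=0.9965289, Δλ=0.0133570 rad; a=sin²(Δφ/2)+cosφ1·cosφ2·sin²(Δλ/2)=0.2284151432; c=2·atan2(√a, √(1-a))=0.996588644; dist=6371·c=6349.266 ≈ 6349.3 km; running total=6349.3 km
Leg 1 bearing: y=sinΔλ·cosφ2=0.00751308, x=cosφ1·sinφ2-sinφ1·cosφ2·cosΔλ=0.83958931; θ=atan2(y, x)=0.5127° ≈ 0.5°
Leg 2: φ1=0.9733911, φ2=-0.5836503, Δφ=-1.5570414, Δλ=-1.8894044 rad; a=sin²(Δφ/2)+cosφ1·cosφ2·sin²(Δλ/2)=0.8013289110; c=2·atan2(√a, √(1-a))=2.217623869; dist=6371·c=14128.482 ≈ 14128.5 km; running total=20477.8 km
Leg 2 bearing: y=sinΔλ·cosφ2=-0.79246037, x=cosφ1·sinφ2-sinφ1·cosφ2·cosΔλ=-0.09386219; θ=atan2(y, x)=-96.7549° <0 so +360° → 263.2451° ≈ 263.2°
Leg 3: φ1=-0.5836503, φ2=-0.2105303, Δφ=0.3731200, Δλ=-0.1120222 rad; a=sin²(Δφ/2)+cosφ1·cosφ2·sin²(Δλ/2)=0.0369601267; c=2·atan2(√a, √(1-a))=0.386909147; dist=6371·c=2464.998 ≈ 2465.0 km; running total=22942.8 km
Leg 3 bearing: y=sinΔλ·cosφ2=-0.10931981, x=cosφ1·sinφ2-sinφ1·cosφ2·cosΔλ=0.36114468; θ=atan2(y, x)=-16.8413° <0 so +360° → 343.1587° ≈ 343.2°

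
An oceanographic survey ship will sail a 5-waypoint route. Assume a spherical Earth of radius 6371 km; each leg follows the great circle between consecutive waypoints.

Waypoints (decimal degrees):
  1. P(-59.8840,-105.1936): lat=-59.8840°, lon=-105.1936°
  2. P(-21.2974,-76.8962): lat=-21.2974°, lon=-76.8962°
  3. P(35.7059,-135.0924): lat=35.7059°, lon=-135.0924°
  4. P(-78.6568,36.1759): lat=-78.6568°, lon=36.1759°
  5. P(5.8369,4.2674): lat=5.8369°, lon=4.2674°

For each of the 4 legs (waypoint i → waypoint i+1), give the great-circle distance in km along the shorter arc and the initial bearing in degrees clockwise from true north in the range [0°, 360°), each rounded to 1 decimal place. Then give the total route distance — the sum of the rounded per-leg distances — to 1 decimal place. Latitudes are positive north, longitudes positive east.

Leg 1: φ1=-1.0451730, φ2=-0.3717098, Δφ=0.6734632, Δλ=0.4938828 rad; a=sin²(Δφ/2)+cosφ1·cosφ2·sin²(Δλ/2)=0.1370994032; c=2·atan2(√a, √(1-a))=0.758597960; dist=6371·c=4833.028 ≈ 4833.0 km; running total=4833.0 km
Leg 1 bearing: y=sinΔλ·cosφ2=0.44167441, x=cosφ1·sinφ2-sinφ1·cosφ2·cosΔλ=0.52738633; θ=atan2(y, x)=39.9454° ≈ 39.9°
Leg 2: φ1=-0.3717098, φ2=0.6231855, Δφ=0.9948953, Δλ=-1.0157153 rad; a=sin²(Δφ/2)+cosφ1·cosφ2·sin²(Δλ/2)=0.4066284832; c=2·atan2(√a, √(1-a))=1.382950518; dist=6371·c=8810.778 ≈ 8810.8 km; running total=13643.8 km
Leg 2 bearing: y=sinΔλ·cosφ2=-0.69010440, x=cosφ1·sinφ2-sinφ1·cosφ2·cosΔλ=0.69920166; θ=atan2(y, x)=-44.6248° <0 so +360° → 315.3752° ≈ 315.4°
Leg 3: φ1=0.6231855, φ2=-1.3728201, Δφ=-1.9960057, Δλ=2.9891957 rad; a=sin²(Δφ/2)+cosφ1·cosφ2·sin²(Δλ/2)=0.8650434038; c=2·atan2(√a, √(1-a))=2.389245301; dist=6371·c=15221.882 ≈ 15221.9 km; running total=28865.7 km
Leg 3 bearing: y=sinΔλ·cosφ2=0.02985837, x=cosφ1·sinφ2-sinφ1·cosφ2·cosΔλ=-0.68270179; θ=atan2(y, x)=177.4957° ≈ 177.5°
Leg 4: φ1=-1.3728201, φ2=0.1018731, Δφ=1.4746933, Δλ=-0.5569084 rad; a=sin²(Δφ/2)+cosφ1·cosφ2·sin²(Δλ/2)=0.4668056018; c=2·atan2(√a, √(1-a))=1.504358666; dist=6371·c=9584.269 ≈ 9584.3 km; running total=38450.0 km
Leg 4 bearing: y=sinΔλ·cosφ2=-0.52582389, x=cosφ1·sinφ2-sinφ1·cosφ2·cosΔλ=0.84799868; θ=atan2(y, x)=-31.8021° <0 so +360° → 328.1979° ≈ 328.2°

Leg 1: dist=4833.0 km, bearing=39.9°
Leg 2: dist=8810.8 km, bearing=315.4°
Leg 3: dist=15221.9 km, bearing=177.5°
Leg 4: dist=9584.3 km, bearing=328.2°
Total: 38450.0 km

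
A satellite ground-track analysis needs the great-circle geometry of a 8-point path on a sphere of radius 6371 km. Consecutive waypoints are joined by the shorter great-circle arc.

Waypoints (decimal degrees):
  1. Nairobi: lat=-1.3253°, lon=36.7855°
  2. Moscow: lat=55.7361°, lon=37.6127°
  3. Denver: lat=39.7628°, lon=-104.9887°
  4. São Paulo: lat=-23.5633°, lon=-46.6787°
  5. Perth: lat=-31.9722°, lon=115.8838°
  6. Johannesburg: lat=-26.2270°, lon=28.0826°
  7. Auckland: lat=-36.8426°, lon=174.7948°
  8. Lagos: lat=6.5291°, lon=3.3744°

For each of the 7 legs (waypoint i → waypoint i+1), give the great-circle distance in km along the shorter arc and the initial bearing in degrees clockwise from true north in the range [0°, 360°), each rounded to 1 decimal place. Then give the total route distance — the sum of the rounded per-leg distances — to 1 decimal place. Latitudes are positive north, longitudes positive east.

Leg 1: dist=6345.4 km, bearing=0.6°
Leg 2: dist=8823.4 km, bearing=331.6°
Leg 3: dist=9276.8 km, bearing=128.3°
Leg 4: dist=13567.6 km, bearing=162.6°
Leg 5: dist=8310.7 km, bearing=248.3°
Leg 6: dist=12184.7 km, bearing=152.2°
Leg 7: dist=16533.7 km, bearing=196.6°
Total: 75042.3 km

Leg 1: φ1=-0.0231308, φ2=0.9727785, Δφ=0.9959093, Δλ=0.0144374 rad; a=sin²(Δφ/2)+cosφ1·cosφ2·sin²(Δλ/2)=0.2281593414; c=2·atan2(√a, √(1-a))=0.995979198; dist=6371·c=6345.383 ≈ 6345.4 km; running total=6345.4 km
Leg 1 bearing: y=sinΔλ·cosφ2=0.00812803, x=cosφ1·sinφ2-sinφ1·cosφ2·cosΔλ=0.83925238; θ=atan2(y, x)=0.5549° ≈ 0.6°
Leg 2: φ1=0.9727785, φ2=0.6939918, Δφ=-0.2787867, Δλ=-2.4888639 rad; a=sin²(Δφ/2)+cosφ1·cosφ2·sin²(Δλ/2)=0.4076030954; c=2·atan2(√a, √(1-a))=1.384934273; dist=6371·c=8823.416 ≈ 8823.4 km; running total=15168.8 km
Leg 2 bearing: y=sinΔλ·cosφ2=-0.46687426, x=cosφ1·sinφ2-sinφ1·cosφ2·cosΔλ=0.86480037; θ=atan2(y, x)=-28.3630° <0 so +360° → 331.6370° ≈ 331.6°
Leg 3: φ1=0.6939918, φ2=-0.4112572, Δφ=-1.1052489, Δλ=1.0177015 rad; a=sin²(Δφ/2)+cosφ1·cosφ2·sin²(Δλ/2)=0.4427736208; c=2·atan2(√a, √(1-a))=1.456092206; dist=6371·c=9276.763 ≈ 9276.8 km; running total=24445.6 km
Leg 3 bearing: y=sinΔλ·cosφ2=0.77995366, x=cosφ1·sinφ2-sinφ1·cosφ2·cosΔλ=-0.61528274; θ=atan2(y, x)=128.2689° ≈ 128.3°
Leg 4: φ1=-0.4112572, φ2=-0.5580202, Δφ=-0.1467630, Δλ=2.8372509 rad; a=sin²(Δφ/2)+cosφ1·cosφ2·sin²(Δλ/2)=0.7650808472; c=2·atan2(√a, √(1-a))=2.129587581; dist=6371·c=13567.602 ≈ 13567.6 km; running total=38013.2 km
Leg 4 bearing: y=sinΔλ·cosφ2=0.25420759, x=cosφ1·sinφ2-sinφ1·cosφ2·cosΔλ=-0.80889250; θ=atan2(y, x)=162.5538° ≈ 162.6°
Leg 5: φ1=-0.5580202, φ2=-0.4577475, Δφ=0.1002727, Δλ=-1.5324200 rad; a=sin²(Δφ/2)+cosφ1·cosφ2·sin²(Δλ/2)=0.3683996221; c=2·atan2(√a, √(1-a))=1.304457882; dist=6371·c=8310.701 ≈ 8310.7 km; running total=46323.9 km
Leg 5 bearing: y=sinΔλ·cosφ2=-0.89638974, x=cosφ1·sinφ2-sinφ1·cosφ2·cosΔλ=-0.35666624; θ=atan2(y, x)=-111.6972° <0 so +360° → 248.3028° ≈ 248.3°
Leg 6: φ1=-0.4577475, φ2=-0.6430247, Δφ=-0.1852772, Δλ=2.5606109 rad; a=sin²(Δφ/2)+cosφ1·cosφ2·sin²(Δλ/2)=0.6675592012; c=2·atan2(√a, √(1-a))=1.912527223; dist=6371·c=12184.711 ≈ 12184.7 km; running total=58508.6 km
Leg 6 bearing: y=sinΔλ·cosφ2=0.43923271, x=cosφ1·sinφ2-sinφ1·cosφ2·cosΔλ=-0.83352881; θ=atan2(y, x)=152.2128° ≈ 152.2°
Leg 7: φ1=-0.6430247, φ2=0.1139543, Δφ=0.7569790, Δλ=-2.9918504 rad; a=sin²(Δφ/2)+cosφ1·cosφ2·sin²(Δλ/2)=0.9271895919; c=2·atan2(√a, √(1-a))=2.595151309; dist=6371·c=16533.709 ≈ 16533.7 km; running total=75042.3 km
Leg 7 bearing: y=sinΔλ·cosφ2=-0.14821572, x=cosφ1·sinφ2-sinφ1·cosφ2·cosΔλ=-0.49806456; θ=atan2(y, x)=-163.4279° <0 so +360° → 196.5721° ≈ 196.6°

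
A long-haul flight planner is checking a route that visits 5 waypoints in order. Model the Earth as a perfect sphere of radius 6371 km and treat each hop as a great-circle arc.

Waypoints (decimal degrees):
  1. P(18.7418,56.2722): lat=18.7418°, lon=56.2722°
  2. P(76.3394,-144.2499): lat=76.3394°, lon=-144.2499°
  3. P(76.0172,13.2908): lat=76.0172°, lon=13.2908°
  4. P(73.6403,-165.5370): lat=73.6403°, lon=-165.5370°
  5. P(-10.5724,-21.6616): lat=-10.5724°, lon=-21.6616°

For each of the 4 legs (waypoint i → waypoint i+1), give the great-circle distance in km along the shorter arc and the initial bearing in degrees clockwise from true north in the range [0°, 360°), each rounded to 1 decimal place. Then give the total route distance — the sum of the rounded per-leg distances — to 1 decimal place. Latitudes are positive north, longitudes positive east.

Leg 1: φ1=0.3271061, φ2=1.3323739, Δφ=1.0052678, Δλ=-3.4997709 rad; a=sin²(Δφ/2)+cosφ1·cosφ2·sin²(Δλ/2)=0.4486196039; c=2·atan2(√a, √(1-a))=1.467853815; dist=6371·c=9351.697 ≈ 9351.7 km; running total=9351.7 km
Leg 1 bearing: y=sinΔλ·cosφ2=0.08279380, x=cosφ1·sinφ2-sinφ1·cosφ2·cosΔλ=0.99125446; θ=atan2(y, x)=4.7745° ≈ 4.8°
Leg 2: φ1=1.3323739, φ2=1.3267504, Δφ=-0.0056235, Δλ=2.7496039 rad; a=sin²(Δφ/2)+cosφ1·cosφ2·sin²(Δλ/2)=0.0549096128; c=2·atan2(√a, √(1-a))=0.473054535; dist=6371·c=3013.830 ≈ 3013.8 km; running total=12365.5 km
Leg 2 bearing: y=sinΔλ·cosφ2=0.09230943, x=cosφ1·sinφ2-sinφ1·cosφ2·cosΔλ=0.44615822; θ=atan2(y, x)=11.6895° ≈ 11.7°
Leg 3: φ1=1.3267504, φ2=1.2852657, Δφ=-0.0414847, Δλ=-3.1211339 rad; a=sin²(Δφ/2)+cosφ1·cosφ2·sin²(Δλ/2)=0.0684823424; c=2·atan2(√a, √(1-a))=0.529548333; dist=6371·c=3373.752 ≈ 3373.8 km; running total=15739.3 km
Leg 3 bearing: y=sinΔλ·cosφ2=-0.00576215, x=cosφ1·sinφ2-sinφ1·cosφ2·cosΔλ=0.50511072; θ=atan2(y, x)=-0.6536° <0 so +360° → 359.3464° ≈ 359.3°
Leg 4: φ1=1.2852657, φ2=-0.1845232, Δφ=-1.4697889, Δλ=2.5110994 rad; a=sin²(Δφ/2)+cosφ1·cosφ2·sin²(Δλ/2)=0.6998497394; c=2·atan2(√a, √(1-a))=1.981985301; dist=6371·c=12627.228 ≈ 12627.2 km; running total=28366.5 km
Leg 4 bearing: y=sinΔλ·cosφ2=0.57953504, x=cosφ1·sinφ2-sinφ1·cosφ2·cosΔλ=0.71019678; θ=atan2(y, x)=39.2151° ≈ 39.2°

Leg 1: dist=9351.7 km, bearing=4.8°
Leg 2: dist=3013.8 km, bearing=11.7°
Leg 3: dist=3373.8 km, bearing=359.3°
Leg 4: dist=12627.2 km, bearing=39.2°
Total: 28366.5 km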